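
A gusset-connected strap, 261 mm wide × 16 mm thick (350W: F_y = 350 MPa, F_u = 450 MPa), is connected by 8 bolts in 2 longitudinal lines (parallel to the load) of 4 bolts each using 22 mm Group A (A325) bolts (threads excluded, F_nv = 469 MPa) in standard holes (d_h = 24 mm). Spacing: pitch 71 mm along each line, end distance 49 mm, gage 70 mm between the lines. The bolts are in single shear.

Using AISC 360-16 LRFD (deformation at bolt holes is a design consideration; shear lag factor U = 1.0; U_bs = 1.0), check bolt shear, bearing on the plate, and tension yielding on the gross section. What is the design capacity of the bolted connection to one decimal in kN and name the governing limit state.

Bolt shear: A_b = π(22)²/4 = 380.13 mm². φR_n = 0.75 × 469 × 380.13 × 8 × 1 = 1069.7 kN.
Bearing (16 mm plate, F_u = 450 MPa): end bolts L_c = 49 − 24/2 = 37, R_n = min(1.2×37×16×450, 2.4×22×16×450) = 319.68 kN/bolt; interior L_c = 71 − 24 = 47, R_n = 380.16 kN/bolt. φR_n = 0.75 × (2×319.68 + 6×380.16) = 2190.2 kN.
Tension yield (gross): A_g = 261×16 = 4176 mm². φR_n = 0.90 × 350 × 4176 = 1315.4 kN.
Governing: min(1069.7, 2190.2, 1315.4) = 1069.7 kN → bolt shear.

1069.7 kN (bolt shear governs)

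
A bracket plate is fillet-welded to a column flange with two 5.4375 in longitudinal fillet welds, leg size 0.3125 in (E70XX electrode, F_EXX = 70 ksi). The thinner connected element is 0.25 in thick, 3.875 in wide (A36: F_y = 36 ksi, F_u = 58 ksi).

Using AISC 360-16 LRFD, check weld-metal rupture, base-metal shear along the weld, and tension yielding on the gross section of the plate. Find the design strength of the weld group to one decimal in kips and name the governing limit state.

Weld metal: throat = 0.707×0.3125 = 0.22094 in, L = 2×5.4375 = 10.875 in. φR_n = 0.75 × 0.6 × 70 × 0.22094 × 10.875 = 75.7 kips.
Base metal shear (0.25 in plate): yield φR_n = 1.0×0.6×36×0.25×10.875 = 58.7 kips; rupture φR_n = 0.75×0.6×58×0.25×10.875 = 71.0 kips; take 58.7 kips (yield).
Tension yield (gross): A_g = 3.875×0.25 = 0.96875 in². φR_n = 0.90 × 36 × 0.96875 = 31.4 kips.
Governing: min(75.7, 58.7, 31.4) = 31.4 kips → gross-section yield.

31.4 kips (gross-section yield governs)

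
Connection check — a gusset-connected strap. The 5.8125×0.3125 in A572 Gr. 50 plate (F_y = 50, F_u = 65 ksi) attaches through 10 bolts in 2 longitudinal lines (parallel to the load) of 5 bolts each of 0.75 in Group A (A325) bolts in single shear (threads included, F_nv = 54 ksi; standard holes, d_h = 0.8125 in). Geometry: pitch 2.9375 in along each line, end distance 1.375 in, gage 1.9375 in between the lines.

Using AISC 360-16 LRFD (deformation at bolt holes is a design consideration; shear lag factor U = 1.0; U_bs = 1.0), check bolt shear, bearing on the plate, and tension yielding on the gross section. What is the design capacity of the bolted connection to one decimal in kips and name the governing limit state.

Bolt shear: A_b = π(0.75)²/4 = 0.44179 in². φR_n = 0.75 × 54 × 0.44179 × 10 × 1 = 178.9 kips.
Bearing (0.3125 in plate, F_u = 65 ksi): end bolts L_c = 1.375 − 0.8125/2 = 0.96875, R_n = min(1.2×0.96875×0.3125×65, 2.4×0.75×0.3125×65) = 23.613 kips/bolt; interior L_c = 2.9375 − 0.8125 = 2.125, R_n = 36.563 kips/bolt. φR_n = 0.75 × (2×23.613 + 8×36.563) = 254.8 kips.
Tension yield (gross): A_g = 5.8125×0.3125 = 1.8164 in². φR_n = 0.90 × 50 × 1.8164 = 81.7 kips.
Governing: min(178.9, 254.8, 81.7) = 81.7 kips → gross-section yield.

81.7 kips (gross-section yield governs)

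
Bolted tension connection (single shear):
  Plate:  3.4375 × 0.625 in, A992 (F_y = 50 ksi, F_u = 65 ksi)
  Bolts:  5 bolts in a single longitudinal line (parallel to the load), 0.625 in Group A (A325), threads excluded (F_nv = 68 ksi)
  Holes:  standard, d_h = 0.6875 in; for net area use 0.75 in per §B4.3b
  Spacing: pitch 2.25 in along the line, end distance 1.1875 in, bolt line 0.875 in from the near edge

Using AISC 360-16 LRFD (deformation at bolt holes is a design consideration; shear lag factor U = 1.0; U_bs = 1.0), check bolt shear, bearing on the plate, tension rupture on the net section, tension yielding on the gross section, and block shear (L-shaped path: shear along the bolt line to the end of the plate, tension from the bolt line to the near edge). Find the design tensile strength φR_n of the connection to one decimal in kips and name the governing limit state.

78.2 kips (bolt shear governs)

Bolt shear: A_b = π(0.625)²/4 = 0.3068 in². φR_n = 0.75 × 68 × 0.3068 × 5 × 1 = 78.2 kips.
Bearing (0.625 in plate, F_u = 65 ksi): end bolts L_c = 1.1875 − 0.6875/2 = 0.84375, R_n = min(1.2×0.84375×0.625×65, 2.4×0.625×0.625×65) = 41.133 kips/bolt; interior L_c = 2.25 − 0.6875 = 1.5625, R_n = 60.938 kips/bolt. φR_n = 0.75 × (1×41.133 + 4×60.938) = 213.7 kips.
Tension rupture (net): A_n = (3.4375 − 1×0.75)×0.625 = 1.6797 in² (U = 1.0, A_e = A_n). φR_n = 0.75 × 65 × 1.6797 = 81.9 kips.
Tension yield (gross): A_g = 3.4375×0.625 = 2.1484 in². φR_n = 0.90 × 50 × 2.1484 = 96.7 kips.
Block shear: shear path 1×[1.1875+4×2.25] = 1×10.1875 in, A_gv = 6.3672, A_nv = 1×(10.1875 − 4.5×0.75)×0.625 = 4.2578 in²; tension to near edge: (0.875 − 0.5×0.75)×0.625 = 0.3125 in². R_n = min(0.6×65×4.2578, 0.6×50×6.3672) + 1.0×65×0.3125 = min(166.05, 191.02) + 20.313 = 186.36 kips. φR_n = 0.75 × 186.36 = 139.8 kips.
Governing: min(78.2, 213.7, 81.9, 96.7, 139.8) = 78.2 kips → bolt shear.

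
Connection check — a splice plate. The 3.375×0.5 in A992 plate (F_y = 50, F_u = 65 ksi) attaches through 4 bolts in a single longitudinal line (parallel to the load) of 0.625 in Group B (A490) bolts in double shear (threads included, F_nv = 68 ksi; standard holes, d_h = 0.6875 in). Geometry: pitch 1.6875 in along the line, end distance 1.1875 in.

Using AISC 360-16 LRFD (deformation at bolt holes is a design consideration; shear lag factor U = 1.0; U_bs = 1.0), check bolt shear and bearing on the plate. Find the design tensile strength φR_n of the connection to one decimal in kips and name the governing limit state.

112.4 kips (bearing governs)

Bolt shear: A_b = π(0.625)²/4 = 0.3068 in². φR_n = 0.75 × 68 × 0.3068 × 4 × 2 = 125.2 kips.
Bearing (0.5 in plate, F_u = 65 ksi): end bolts L_c = 1.1875 − 0.6875/2 = 0.84375, R_n = min(1.2×0.84375×0.5×65, 2.4×0.625×0.5×65) = 32.906 kips/bolt; interior L_c = 1.6875 − 0.6875 = 1, R_n = 39 kips/bolt. φR_n = 0.75 × (1×32.906 + 3×39) = 112.4 kips.
Governing: min(125.2, 112.4) = 112.4 kips → bearing.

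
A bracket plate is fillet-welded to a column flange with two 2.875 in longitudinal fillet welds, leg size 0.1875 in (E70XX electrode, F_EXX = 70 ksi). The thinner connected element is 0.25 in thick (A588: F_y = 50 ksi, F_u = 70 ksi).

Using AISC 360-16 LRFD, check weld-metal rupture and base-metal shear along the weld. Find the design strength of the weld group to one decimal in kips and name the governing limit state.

Weld metal: throat = 0.707×0.1875 = 0.13256 in, L = 2×2.875 = 5.75 in. φR_n = 0.75 × 0.6 × 70 × 0.13256 × 5.75 = 24.0 kips.
Base metal shear (0.25 in plate): yield φR_n = 1.0×0.6×50×0.25×5.75 = 43.1 kips; rupture φR_n = 0.75×0.6×70×0.25×5.75 = 45.3 kips; take 43.1 kips (yield).
Governing: min(24.0, 43.1) = 24.0 kips → weld metal.

24.0 kips (weld metal governs)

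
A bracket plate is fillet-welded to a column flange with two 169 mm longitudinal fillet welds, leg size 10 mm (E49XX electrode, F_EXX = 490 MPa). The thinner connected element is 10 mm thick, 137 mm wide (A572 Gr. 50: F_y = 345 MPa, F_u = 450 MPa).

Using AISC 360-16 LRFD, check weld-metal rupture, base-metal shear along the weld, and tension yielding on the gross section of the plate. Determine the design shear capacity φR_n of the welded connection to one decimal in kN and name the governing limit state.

425.4 kN (gross-section yield governs)

Weld metal: throat = 0.707×10 = 7.07 mm, L = 2×169 = 338 mm. φR_n = 0.75 × 0.6 × 490 × 7.07 × 338 = 526.9 kN.
Base metal shear (10 mm plate): yield φR_n = 1.0×0.6×345×10×338 = 699.7 kN; rupture φR_n = 0.75×0.6×450×10×338 = 684.5 kN; take 684.5 kN (rupture).
Tension yield (gross): A_g = 137×10 = 1370 mm². φR_n = 0.90 × 345 × 1370 = 425.4 kN.
Governing: min(526.9, 684.5, 425.4) = 425.4 kN → gross-section yield.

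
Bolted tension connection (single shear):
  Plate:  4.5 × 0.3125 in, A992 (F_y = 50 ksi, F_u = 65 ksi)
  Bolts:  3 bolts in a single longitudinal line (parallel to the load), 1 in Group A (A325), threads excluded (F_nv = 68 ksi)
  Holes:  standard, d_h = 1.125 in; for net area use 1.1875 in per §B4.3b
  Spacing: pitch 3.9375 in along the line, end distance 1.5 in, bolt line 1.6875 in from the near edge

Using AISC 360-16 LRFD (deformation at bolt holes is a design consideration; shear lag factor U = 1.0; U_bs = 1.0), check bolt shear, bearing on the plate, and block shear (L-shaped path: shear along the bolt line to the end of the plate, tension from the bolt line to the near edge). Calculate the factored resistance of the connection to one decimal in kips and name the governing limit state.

75.2 kips (block shear governs)

Bolt shear: A_b = π(1)²/4 = 0.7854 in². φR_n = 0.75 × 68 × 0.7854 × 3 × 1 = 120.2 kips.
Bearing (0.3125 in plate, F_u = 65 ksi): end bolts L_c = 1.5 − 1.125/2 = 0.9375, R_n = min(1.2×0.9375×0.3125×65, 2.4×1×0.3125×65) = 22.852 kips/bolt; interior L_c = 3.9375 − 1.125 = 2.8125, R_n = 48.75 kips/bolt. φR_n = 0.75 × (1×22.852 + 2×48.75) = 90.3 kips.
Block shear: shear path 1×[1.5+2×3.9375] = 1×9.375 in, A_gv = 2.9297, A_nv = 1×(9.375 − 2.5×1.1875)×0.3125 = 2.002 in²; tension to near edge: (1.6875 − 0.5×1.1875)×0.3125 = 0.3418 in². R_n = min(0.6×65×2.002, 0.6×50×2.9297) + 1.0×65×0.3418 = min(78.078, 87.891) + 22.217 = 100.3 kips. φR_n = 0.75 × 100.3 = 75.2 kips.
Governing: min(120.2, 90.3, 75.2) = 75.2 kips → block shear.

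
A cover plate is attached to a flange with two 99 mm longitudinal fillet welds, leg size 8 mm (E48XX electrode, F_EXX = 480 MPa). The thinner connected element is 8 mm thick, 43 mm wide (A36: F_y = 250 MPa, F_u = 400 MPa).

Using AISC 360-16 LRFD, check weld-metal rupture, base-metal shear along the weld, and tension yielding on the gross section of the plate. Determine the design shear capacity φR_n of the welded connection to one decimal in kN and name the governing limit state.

77.4 kN (gross-section yield governs)

Weld metal: throat = 0.707×8 = 5.656 mm, L = 2×99 = 198 mm. φR_n = 0.75 × 0.6 × 480 × 5.656 × 198 = 241.9 kN.
Base metal shear (8 mm plate): yield φR_n = 1.0×0.6×250×8×198 = 237.6 kN; rupture φR_n = 0.75×0.6×400×8×198 = 285.1 kN; take 237.6 kN (yield).
Tension yield (gross): A_g = 43×8 = 344 mm². φR_n = 0.90 × 250 × 344 = 77.4 kN.
Governing: min(241.9, 237.6, 77.4) = 77.4 kN → gross-section yield.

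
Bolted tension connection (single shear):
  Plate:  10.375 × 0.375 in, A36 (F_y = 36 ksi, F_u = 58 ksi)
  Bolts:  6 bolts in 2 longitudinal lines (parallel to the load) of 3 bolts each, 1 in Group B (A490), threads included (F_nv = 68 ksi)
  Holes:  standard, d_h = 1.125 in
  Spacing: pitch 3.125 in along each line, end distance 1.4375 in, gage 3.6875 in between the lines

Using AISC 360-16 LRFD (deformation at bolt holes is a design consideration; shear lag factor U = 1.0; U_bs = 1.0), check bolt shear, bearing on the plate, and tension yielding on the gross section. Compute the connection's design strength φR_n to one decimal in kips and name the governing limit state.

126.1 kips (gross-section yield governs)

Bolt shear: A_b = π(1)²/4 = 0.7854 in². φR_n = 0.75 × 68 × 0.7854 × 6 × 1 = 240.3 kips.
Bearing (0.375 in plate, F_u = 58 ksi): end bolts L_c = 1.4375 − 1.125/2 = 0.875, R_n = min(1.2×0.875×0.375×58, 2.4×1×0.375×58) = 22.838 kips/bolt; interior L_c = 3.125 − 1.125 = 2, R_n = 52.2 kips/bolt. φR_n = 0.75 × (2×22.838 + 4×52.2) = 190.9 kips.
Tension yield (gross): A_g = 10.375×0.375 = 3.8906 in². φR_n = 0.90 × 36 × 3.8906 = 126.1 kips.
Governing: min(240.3, 190.9, 126.1) = 126.1 kips → gross-section yield.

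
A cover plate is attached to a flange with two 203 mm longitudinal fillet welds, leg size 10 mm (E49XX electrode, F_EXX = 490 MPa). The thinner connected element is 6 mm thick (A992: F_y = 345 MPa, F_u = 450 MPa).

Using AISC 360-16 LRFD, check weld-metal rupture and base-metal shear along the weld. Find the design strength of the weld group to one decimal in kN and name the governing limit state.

493.3 kN (base-metal shear governs)

Weld metal: throat = 0.707×10 = 7.07 mm, L = 2×203 = 406 mm. φR_n = 0.75 × 0.6 × 490 × 7.07 × 406 = 632.9 kN.
Base metal shear (6 mm plate): yield φR_n = 1.0×0.6×345×6×406 = 504.3 kN; rupture φR_n = 0.75×0.6×450×6×406 = 493.3 kN; take 493.3 kN (rupture).
Governing: min(632.9, 493.3) = 493.3 kN → base-metal shear.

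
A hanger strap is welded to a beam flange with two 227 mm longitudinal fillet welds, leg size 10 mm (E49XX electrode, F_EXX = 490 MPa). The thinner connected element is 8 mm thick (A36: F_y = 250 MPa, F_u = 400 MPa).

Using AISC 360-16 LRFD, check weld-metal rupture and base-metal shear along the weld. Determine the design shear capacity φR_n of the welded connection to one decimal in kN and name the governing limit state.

544.8 kN (base-metal shear governs)

Weld metal: throat = 0.707×10 = 7.07 mm, L = 2×227 = 454 mm. φR_n = 0.75 × 0.6 × 490 × 7.07 × 454 = 707.8 kN.
Base metal shear (8 mm plate): yield φR_n = 1.0×0.6×250×8×454 = 544.8 kN; rupture φR_n = 0.75×0.6×400×8×454 = 653.8 kN; take 544.8 kN (yield).
Governing: min(707.8, 544.8) = 544.8 kN → base-metal shear.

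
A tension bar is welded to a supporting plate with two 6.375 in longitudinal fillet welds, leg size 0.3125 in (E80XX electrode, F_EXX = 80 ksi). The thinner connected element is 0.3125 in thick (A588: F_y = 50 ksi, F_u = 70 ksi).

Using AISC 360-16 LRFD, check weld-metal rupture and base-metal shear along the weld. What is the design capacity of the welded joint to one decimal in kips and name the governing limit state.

Weld metal: throat = 0.707×0.3125 = 0.22094 in, L = 2×6.375 = 12.75 in. φR_n = 0.75 × 0.6 × 80 × 0.22094 × 12.75 = 101.4 kips.
Base metal shear (0.3125 in plate): yield φR_n = 1.0×0.6×50×0.3125×12.75 = 119.5 kips; rupture φR_n = 0.75×0.6×70×0.3125×12.75 = 125.5 kips; take 119.5 kips (yield).
Governing: min(101.4, 119.5) = 101.4 kips → weld metal.

101.4 kips (weld metal governs)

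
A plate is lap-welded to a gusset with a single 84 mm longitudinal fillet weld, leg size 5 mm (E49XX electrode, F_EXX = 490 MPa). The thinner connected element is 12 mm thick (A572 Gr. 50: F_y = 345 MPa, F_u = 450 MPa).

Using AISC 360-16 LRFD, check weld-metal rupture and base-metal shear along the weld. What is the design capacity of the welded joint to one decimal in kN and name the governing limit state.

Weld metal: throat = 0.707×5 = 3.535 mm, L = 84 mm. φR_n = 0.75 × 0.6 × 490 × 3.535 × 84 = 65.5 kN.
Base metal shear (12 mm plate): yield φR_n = 1.0×0.6×345×12×84 = 208.7 kN; rupture φR_n = 0.75×0.6×450×12×84 = 204.1 kN; take 204.1 kN (rupture).
Governing: min(65.5, 204.1) = 65.5 kN → weld metal.

65.5 kN (weld metal governs)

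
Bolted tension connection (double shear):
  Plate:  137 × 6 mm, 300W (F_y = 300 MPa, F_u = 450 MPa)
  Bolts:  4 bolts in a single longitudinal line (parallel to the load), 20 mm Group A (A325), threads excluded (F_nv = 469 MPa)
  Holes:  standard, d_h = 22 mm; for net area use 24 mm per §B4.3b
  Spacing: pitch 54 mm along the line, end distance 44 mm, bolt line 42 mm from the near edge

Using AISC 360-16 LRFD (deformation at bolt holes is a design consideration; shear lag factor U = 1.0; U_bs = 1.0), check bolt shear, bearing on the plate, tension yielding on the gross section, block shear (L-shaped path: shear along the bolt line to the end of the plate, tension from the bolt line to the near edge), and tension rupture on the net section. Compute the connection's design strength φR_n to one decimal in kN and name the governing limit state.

Bolt shear: A_b = π(20)²/4 = 314.16 mm². φR_n = 0.75 × 469 × 314.16 × 4 × 2 = 884.0 kN.
Bearing (6 mm plate, F_u = 450 MPa): end bolts L_c = 44 − 22/2 = 33, R_n = min(1.2×33×6×450, 2.4×20×6×450) = 106.92 kN/bolt; interior L_c = 54 − 22 = 32, R_n = 103.68 kN/bolt. φR_n = 0.75 × (1×106.92 + 3×103.68) = 313.5 kN.
Tension yield (gross): A_g = 137×6 = 822 mm². φR_n = 0.90 × 300 × 822 = 221.9 kN.
Block shear: shear path 1×[44+3×54] = 1×206 mm, A_gv = 1236, A_nv = 1×(206 − 3.5×24)×6 = 732 mm²; tension to near edge: (42 − 0.5×24)×6 = 180 mm². R_n = min(0.6×450×732, 0.6×300×1236) + 1.0×450×180 = min(197.64, 222.48) + 81 = 278.64 kN. φR_n = 0.75 × 278.64 = 209.0 kN.
Tension rupture (net): A_n = (137 − 1×24)×6 = 678 mm² (U = 1.0, A_e = A_n). φR_n = 0.75 × 450 × 678 = 228.8 kN.
Governing: min(884.0, 313.5, 221.9, 209.0, 228.8) = 209.0 kN → block shear.

209.0 kN (block shear governs)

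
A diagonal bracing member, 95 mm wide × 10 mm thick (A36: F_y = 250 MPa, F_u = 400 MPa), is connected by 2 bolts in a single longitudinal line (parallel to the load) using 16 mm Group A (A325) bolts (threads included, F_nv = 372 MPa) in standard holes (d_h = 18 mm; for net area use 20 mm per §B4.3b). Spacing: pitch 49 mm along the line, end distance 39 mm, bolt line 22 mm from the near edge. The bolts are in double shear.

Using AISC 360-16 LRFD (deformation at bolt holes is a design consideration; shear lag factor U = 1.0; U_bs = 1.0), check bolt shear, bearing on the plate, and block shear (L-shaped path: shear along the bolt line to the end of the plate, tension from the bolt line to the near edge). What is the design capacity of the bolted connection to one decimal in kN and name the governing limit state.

135.0 kN (block shear governs)

Bolt shear: A_b = π(16)²/4 = 201.06 mm². φR_n = 0.75 × 372 × 201.06 × 2 × 2 = 224.4 kN.
Bearing (10 mm plate, F_u = 400 MPa): end bolts L_c = 39 − 18/2 = 30, R_n = min(1.2×30×10×400, 2.4×16×10×400) = 144 kN/bolt; interior L_c = 49 − 18 = 31, R_n = 148.8 kN/bolt. φR_n = 0.75 × (1×144 + 1×148.8) = 219.6 kN.
Block shear: shear path 1×[39+1×49] = 1×88 mm, A_gv = 880, A_nv = 1×(88 − 1.5×20)×10 = 580 mm²; tension to near edge: (22 − 0.5×20)×10 = 120 mm². R_n = min(0.6×400×580, 0.6×250×880) + 1.0×400×120 = min(139.2, 132) + 48 = 180 kN. φR_n = 0.75 × 180 = 135.0 kN.
Governing: min(224.4, 219.6, 135.0) = 135.0 kN → block shear.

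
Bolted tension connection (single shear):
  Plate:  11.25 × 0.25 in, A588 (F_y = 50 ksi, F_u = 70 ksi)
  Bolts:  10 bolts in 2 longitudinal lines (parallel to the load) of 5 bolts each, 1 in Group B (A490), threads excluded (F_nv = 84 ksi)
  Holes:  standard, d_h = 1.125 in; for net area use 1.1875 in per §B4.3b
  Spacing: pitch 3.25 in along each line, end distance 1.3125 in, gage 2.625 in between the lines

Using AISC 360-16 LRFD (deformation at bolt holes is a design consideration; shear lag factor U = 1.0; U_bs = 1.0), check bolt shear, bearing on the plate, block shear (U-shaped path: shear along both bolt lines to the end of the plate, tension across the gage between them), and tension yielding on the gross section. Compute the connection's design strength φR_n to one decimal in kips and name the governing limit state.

126.6 kips (gross-section yield governs)

Bolt shear: A_b = π(1)²/4 = 0.7854 in². φR_n = 0.75 × 84 × 0.7854 × 10 × 1 = 494.8 kips.
Bearing (0.25 in plate, F_u = 70 ksi): end bolts L_c = 1.3125 − 1.125/2 = 0.75, R_n = min(1.2×0.75×0.25×70, 2.4×1×0.25×70) = 15.75 kips/bolt; interior L_c = 3.25 − 1.125 = 2.125, R_n = 42 kips/bolt. φR_n = 0.75 × (2×15.75 + 8×42) = 275.6 kips.
Block shear: shear path 2×[1.3125+4×3.25] = 2×14.3125 in, A_gv = 7.1563, A_nv = 2×(14.3125 − 4.5×1.1875)×0.25 = 4.4844 in²; tension across gage: (2.625 − 1×1.1875)×0.25 = 0.35938 in². R_n = min(0.6×70×4.4844, 0.6×50×7.1563) + 1.0×70×0.35938 = min(188.34, 214.69) + 25.157 = 213.5 kips. φR_n = 0.75 × 213.5 = 160.1 kips.
Tension yield (gross): A_g = 11.25×0.25 = 2.8125 in². φR_n = 0.90 × 50 × 2.8125 = 126.6 kips.
Governing: min(494.8, 275.6, 160.1, 126.6) = 126.6 kips → gross-section yield.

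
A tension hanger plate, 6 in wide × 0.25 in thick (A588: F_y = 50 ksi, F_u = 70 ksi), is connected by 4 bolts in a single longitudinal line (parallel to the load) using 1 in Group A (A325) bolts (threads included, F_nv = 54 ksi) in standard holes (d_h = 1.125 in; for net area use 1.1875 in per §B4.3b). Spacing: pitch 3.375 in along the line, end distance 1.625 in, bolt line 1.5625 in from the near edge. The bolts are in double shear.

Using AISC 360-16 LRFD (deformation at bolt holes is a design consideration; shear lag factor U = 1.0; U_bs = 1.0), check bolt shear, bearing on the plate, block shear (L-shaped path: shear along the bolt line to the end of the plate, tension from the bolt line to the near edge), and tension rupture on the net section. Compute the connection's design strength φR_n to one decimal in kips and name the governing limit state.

63.2 kips (net-section rupture governs)

Bolt shear: A_b = π(1)²/4 = 0.7854 in². φR_n = 0.75 × 54 × 0.7854 × 4 × 2 = 254.5 kips.
Bearing (0.25 in plate, F_u = 70 ksi): end bolts L_c = 1.625 − 1.125/2 = 1.0625, R_n = min(1.2×1.0625×0.25×70, 2.4×1×0.25×70) = 22.313 kips/bolt; interior L_c = 3.375 − 1.125 = 2.25, R_n = 42 kips/bolt. φR_n = 0.75 × (1×22.313 + 3×42) = 111.2 kips.
Block shear: shear path 1×[1.625+3×3.375] = 1×11.75 in, A_gv = 2.9375, A_nv = 1×(11.75 − 3.5×1.1875)×0.25 = 1.8984 in²; tension to near edge: (1.5625 − 0.5×1.1875)×0.25 = 0.24219 in². R_n = min(0.6×70×1.8984, 0.6×50×2.9375) + 1.0×70×0.24219 = min(79.733, 88.125) + 16.953 = 96.686 kips. φR_n = 0.75 × 96.686 = 72.5 kips.
Tension rupture (net): A_n = (6 − 1×1.1875)×0.25 = 1.2031 in² (U = 1.0, A_e = A_n). φR_n = 0.75 × 70 × 1.2031 = 63.2 kips.
Governing: min(254.5, 111.2, 72.5, 63.2) = 63.2 kips → net-section rupture.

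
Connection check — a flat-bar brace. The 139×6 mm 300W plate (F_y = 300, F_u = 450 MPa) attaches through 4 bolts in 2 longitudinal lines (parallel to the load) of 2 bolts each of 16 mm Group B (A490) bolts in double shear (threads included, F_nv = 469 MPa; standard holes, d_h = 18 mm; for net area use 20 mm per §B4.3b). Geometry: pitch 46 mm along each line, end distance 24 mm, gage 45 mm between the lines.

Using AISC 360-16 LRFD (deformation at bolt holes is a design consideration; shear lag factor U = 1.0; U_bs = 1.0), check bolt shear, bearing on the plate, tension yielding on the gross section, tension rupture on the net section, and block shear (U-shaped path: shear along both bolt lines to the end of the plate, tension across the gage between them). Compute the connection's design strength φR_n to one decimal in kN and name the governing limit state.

147.8 kN (block shear governs)

Bolt shear: A_b = π(16)²/4 = 201.06 mm². φR_n = 0.75 × 469 × 201.06 × 4 × 2 = 565.8 kN.
Bearing (6 mm plate, F_u = 450 MPa): end bolts L_c = 24 − 18/2 = 15, R_n = min(1.2×15×6×450, 2.4×16×6×450) = 48.6 kN/bolt; interior L_c = 46 − 18 = 28, R_n = 90.72 kN/bolt. φR_n = 0.75 × (2×48.6 + 2×90.72) = 209.0 kN.
Tension yield (gross): A_g = 139×6 = 834 mm². φR_n = 0.90 × 300 × 834 = 225.2 kN.
Tension rupture (net): A_n = (139 − 2×20)×6 = 594 mm² (U = 1.0, A_e = A_n). φR_n = 0.75 × 450 × 594 = 200.5 kN.
Block shear: shear path 2×[24+1×46] = 2×70 mm, A_gv = 840, A_nv = 2×(70 − 1.5×20)×6 = 480 mm²; tension across gage: (45 − 1×20)×6 = 150 mm². R_n = min(0.6×450×480, 0.6×300×840) + 1.0×450×150 = min(129.6, 151.2) + 67.5 = 197.1 kN. φR_n = 0.75 × 197.1 = 147.8 kN.
Governing: min(565.8, 209.0, 225.2, 200.5, 147.8) = 147.8 kN → block shear.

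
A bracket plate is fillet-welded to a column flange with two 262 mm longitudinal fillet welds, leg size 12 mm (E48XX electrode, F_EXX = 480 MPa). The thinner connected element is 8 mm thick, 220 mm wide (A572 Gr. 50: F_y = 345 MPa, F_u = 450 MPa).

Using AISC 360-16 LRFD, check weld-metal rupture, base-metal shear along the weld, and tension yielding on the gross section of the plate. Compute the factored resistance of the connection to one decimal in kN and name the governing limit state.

546.5 kN (gross-section yield governs)

Weld metal: throat = 0.707×12 = 8.484 mm, L = 2×262 = 524 mm. φR_n = 0.75 × 0.6 × 480 × 8.484 × 524 = 960.3 kN.
Base metal shear (8 mm plate): yield φR_n = 1.0×0.6×345×8×524 = 867.7 kN; rupture φR_n = 0.75×0.6×450×8×524 = 848.9 kN; take 848.9 kN (rupture).
Tension yield (gross): A_g = 220×8 = 1760 mm². φR_n = 0.90 × 345 × 1760 = 546.5 kN.
Governing: min(960.3, 848.9, 546.5) = 546.5 kN → gross-section yield.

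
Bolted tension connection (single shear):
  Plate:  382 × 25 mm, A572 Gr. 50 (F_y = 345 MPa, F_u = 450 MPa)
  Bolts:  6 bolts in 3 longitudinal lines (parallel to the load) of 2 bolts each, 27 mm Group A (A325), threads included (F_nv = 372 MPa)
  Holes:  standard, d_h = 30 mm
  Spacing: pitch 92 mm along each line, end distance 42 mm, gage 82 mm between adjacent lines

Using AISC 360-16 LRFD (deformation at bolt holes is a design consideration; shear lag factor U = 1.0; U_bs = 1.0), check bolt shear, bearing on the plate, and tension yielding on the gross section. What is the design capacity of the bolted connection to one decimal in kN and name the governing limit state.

Bolt shear: A_b = π(27)²/4 = 572.56 mm². φR_n = 0.75 × 372 × 572.56 × 6 × 1 = 958.5 kN.
Bearing (25 mm plate, F_u = 450 MPa): end bolts L_c = 42 − 30/2 = 27, R_n = min(1.2×27×25×450, 2.4×27×25×450) = 364.5 kN/bolt; interior L_c = 92 − 30 = 62, R_n = 729 kN/bolt. φR_n = 0.75 × (3×364.5 + 3×729) = 2460.4 kN.
Tension yield (gross): A_g = 382×25 = 9550 mm². φR_n = 0.90 × 345 × 9550 = 2965.3 kN.
Governing: min(958.5, 2460.4, 2965.3) = 958.5 kN → bolt shear.

958.5 kN (bolt shear governs)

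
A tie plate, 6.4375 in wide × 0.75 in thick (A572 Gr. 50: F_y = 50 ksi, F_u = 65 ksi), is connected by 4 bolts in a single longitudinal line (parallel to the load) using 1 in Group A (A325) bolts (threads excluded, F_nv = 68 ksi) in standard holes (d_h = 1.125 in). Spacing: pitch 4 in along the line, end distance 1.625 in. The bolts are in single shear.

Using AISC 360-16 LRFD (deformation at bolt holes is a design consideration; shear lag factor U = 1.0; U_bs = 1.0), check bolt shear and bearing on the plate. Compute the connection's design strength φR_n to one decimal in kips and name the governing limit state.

160.2 kips (bolt shear governs)

Bolt shear: A_b = π(1)²/4 = 0.7854 in². φR_n = 0.75 × 68 × 0.7854 × 4 × 1 = 160.2 kips.
Bearing (0.75 in plate, F_u = 65 ksi): end bolts L_c = 1.625 − 1.125/2 = 1.0625, R_n = min(1.2×1.0625×0.75×65, 2.4×1×0.75×65) = 62.156 kips/bolt; interior L_c = 4 − 1.125 = 2.875, R_n = 117 kips/bolt. φR_n = 0.75 × (1×62.156 + 3×117) = 309.9 kips.
Governing: min(160.2, 309.9) = 160.2 kips → bolt shear.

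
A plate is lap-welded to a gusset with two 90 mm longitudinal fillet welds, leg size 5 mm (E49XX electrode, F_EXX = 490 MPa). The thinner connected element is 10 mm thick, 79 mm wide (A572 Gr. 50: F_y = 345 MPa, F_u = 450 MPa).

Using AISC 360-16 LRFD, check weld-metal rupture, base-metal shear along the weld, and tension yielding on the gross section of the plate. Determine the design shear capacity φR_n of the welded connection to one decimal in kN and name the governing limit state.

Weld metal: throat = 0.707×5 = 3.535 mm, L = 2×90 = 180 mm. φR_n = 0.75 × 0.6 × 490 × 3.535 × 180 = 140.3 kN.
Base metal shear (10 mm plate): yield φR_n = 1.0×0.6×345×10×180 = 372.6 kN; rupture φR_n = 0.75×0.6×450×10×180 = 364.5 kN; take 364.5 kN (rupture).
Tension yield (gross): A_g = 79×10 = 790 mm². φR_n = 0.90 × 345 × 790 = 245.3 kN.
Governing: min(140.3, 364.5, 245.3) = 140.3 kN → weld metal.

140.3 kN (weld metal governs)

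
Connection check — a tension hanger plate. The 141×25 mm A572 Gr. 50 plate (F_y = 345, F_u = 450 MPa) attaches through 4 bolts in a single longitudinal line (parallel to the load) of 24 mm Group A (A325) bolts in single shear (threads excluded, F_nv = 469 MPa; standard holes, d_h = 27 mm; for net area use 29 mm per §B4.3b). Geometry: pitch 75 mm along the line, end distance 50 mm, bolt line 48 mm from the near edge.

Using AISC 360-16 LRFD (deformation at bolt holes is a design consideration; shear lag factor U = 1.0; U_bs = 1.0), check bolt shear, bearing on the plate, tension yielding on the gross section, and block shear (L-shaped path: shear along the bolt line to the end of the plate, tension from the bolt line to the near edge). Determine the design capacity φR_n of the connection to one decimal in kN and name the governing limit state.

636.5 kN (bolt shear governs)

Bolt shear: A_b = π(24)²/4 = 452.39 mm². φR_n = 0.75 × 469 × 452.39 × 4 × 1 = 636.5 kN.
Bearing (25 mm plate, F_u = 450 MPa): end bolts L_c = 50 − 27/2 = 36.5, R_n = min(1.2×36.5×25×450, 2.4×24×25×450) = 492.75 kN/bolt; interior L_c = 75 − 27 = 48, R_n = 648 kN/bolt. φR_n = 0.75 × (1×492.75 + 3×648) = 1827.6 kN.
Tension yield (gross): A_g = 141×25 = 3525 mm². φR_n = 0.90 × 345 × 3525 = 1094.5 kN.
Block shear: shear path 1×[50+3×75] = 1×275 mm, A_gv = 6875, A_nv = 1×(275 − 3.5×29)×25 = 4337.5 mm²; tension to near edge: (48 − 0.5×29)×25 = 837.5 mm². R_n = min(0.6×450×4337.5, 0.6×345×6875) + 1.0×450×837.5 = min(1171.1, 1423.1) + 376.88 = 1548 kN. φR_n = 0.75 × 1548 = 1161.0 kN.
Governing: min(636.5, 1827.6, 1094.5, 1161.0) = 636.5 kN → bolt shear.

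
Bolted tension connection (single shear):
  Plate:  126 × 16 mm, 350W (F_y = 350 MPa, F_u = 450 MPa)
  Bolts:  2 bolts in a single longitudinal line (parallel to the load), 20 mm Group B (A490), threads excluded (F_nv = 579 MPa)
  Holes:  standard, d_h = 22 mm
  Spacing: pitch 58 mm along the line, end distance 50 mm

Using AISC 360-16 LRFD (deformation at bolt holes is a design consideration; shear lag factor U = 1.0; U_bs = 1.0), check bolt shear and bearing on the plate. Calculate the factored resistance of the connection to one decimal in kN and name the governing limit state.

Bolt shear: A_b = π(20)²/4 = 314.16 mm². φR_n = 0.75 × 579 × 314.16 × 2 × 1 = 272.8 kN.
Bearing (16 mm plate, F_u = 450 MPa): end bolts L_c = 50 − 22/2 = 39, R_n = min(1.2×39×16×450, 2.4×20×16×450) = 336.96 kN/bolt; interior L_c = 58 − 22 = 36, R_n = 311.04 kN/bolt. φR_n = 0.75 × (1×336.96 + 1×311.04) = 486.0 kN.
Governing: min(272.8, 486.0) = 272.8 kN → bolt shear.

272.8 kN (bolt shear governs)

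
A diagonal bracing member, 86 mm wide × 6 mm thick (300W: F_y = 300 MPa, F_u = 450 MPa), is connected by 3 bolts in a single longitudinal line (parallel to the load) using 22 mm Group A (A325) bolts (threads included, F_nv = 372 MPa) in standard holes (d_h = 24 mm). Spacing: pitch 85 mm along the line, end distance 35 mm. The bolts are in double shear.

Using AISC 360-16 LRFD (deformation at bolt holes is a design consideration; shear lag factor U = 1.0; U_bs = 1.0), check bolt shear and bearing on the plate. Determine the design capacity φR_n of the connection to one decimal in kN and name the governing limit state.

Bolt shear: A_b = π(22)²/4 = 380.13 mm². φR_n = 0.75 × 372 × 380.13 × 3 × 2 = 636.3 kN.
Bearing (6 mm plate, F_u = 450 MPa): end bolts L_c = 35 − 24/2 = 23, R_n = min(1.2×23×6×450, 2.4×22×6×450) = 74.52 kN/bolt; interior L_c = 85 − 24 = 61, R_n = 142.56 kN/bolt. φR_n = 0.75 × (1×74.52 + 2×142.56) = 269.7 kN.
Governing: min(636.3, 269.7) = 269.7 kN → bearing.

269.7 kN (bearing governs)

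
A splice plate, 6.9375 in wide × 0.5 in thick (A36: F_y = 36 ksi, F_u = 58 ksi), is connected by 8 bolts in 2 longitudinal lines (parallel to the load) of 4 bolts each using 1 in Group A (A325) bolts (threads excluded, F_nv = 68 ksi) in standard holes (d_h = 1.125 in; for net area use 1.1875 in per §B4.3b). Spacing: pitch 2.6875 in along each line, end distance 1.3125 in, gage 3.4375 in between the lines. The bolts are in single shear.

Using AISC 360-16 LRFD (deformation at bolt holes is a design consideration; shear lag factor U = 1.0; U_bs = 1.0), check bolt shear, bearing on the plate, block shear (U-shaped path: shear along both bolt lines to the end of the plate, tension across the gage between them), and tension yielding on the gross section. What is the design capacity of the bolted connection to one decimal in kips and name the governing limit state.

Bolt shear: A_b = π(1)²/4 = 0.7854 in². φR_n = 0.75 × 68 × 0.7854 × 8 × 1 = 320.4 kips.
Bearing (0.5 in plate, F_u = 58 ksi): end bolts L_c = 1.3125 − 1.125/2 = 0.75, R_n = min(1.2×0.75×0.5×58, 2.4×1×0.5×58) = 26.1 kips/bolt; interior L_c = 2.6875 − 1.125 = 1.5625, R_n = 54.375 kips/bolt. φR_n = 0.75 × (2×26.1 + 6×54.375) = 283.8 kips.
Block shear: shear path 2×[1.3125+3×2.6875] = 2×9.375 in, A_gv = 9.375, A_nv = 2×(9.375 − 3.5×1.1875)×0.5 = 5.2188 in²; tension across gage: (3.4375 − 1×1.1875)×0.5 = 1.125 in². R_n = min(0.6×58×5.2188, 0.6×36×9.375) + 1.0×58×1.125 = min(181.61, 202.5) + 65.25 = 246.86 kips. φR_n = 0.75 × 246.86 = 185.1 kips.
Tension yield (gross): A_g = 6.9375×0.5 = 3.4688 in². φR_n = 0.90 × 36 × 3.4688 = 112.4 kips.
Governing: min(320.4, 283.8, 185.1, 112.4) = 112.4 kips → gross-section yield.

112.4 kips (gross-section yield governs)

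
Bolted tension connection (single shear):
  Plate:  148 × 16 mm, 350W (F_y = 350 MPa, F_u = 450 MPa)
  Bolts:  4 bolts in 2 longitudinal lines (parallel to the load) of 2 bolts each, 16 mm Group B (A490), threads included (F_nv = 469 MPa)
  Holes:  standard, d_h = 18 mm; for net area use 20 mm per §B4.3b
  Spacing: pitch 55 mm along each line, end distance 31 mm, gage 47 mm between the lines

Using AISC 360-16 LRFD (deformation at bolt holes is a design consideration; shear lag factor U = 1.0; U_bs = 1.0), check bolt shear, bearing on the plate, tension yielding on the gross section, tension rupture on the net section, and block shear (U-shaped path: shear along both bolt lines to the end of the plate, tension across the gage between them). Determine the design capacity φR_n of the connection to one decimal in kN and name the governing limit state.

Bolt shear: A_b = π(16)²/4 = 201.06 mm². φR_n = 0.75 × 469 × 201.06 × 4 × 1 = 282.9 kN.
Bearing (16 mm plate, F_u = 450 MPa): end bolts L_c = 31 − 18/2 = 22, R_n = min(1.2×22×16×450, 2.4×16×16×450) = 190.08 kN/bolt; interior L_c = 55 − 18 = 37, R_n = 276.48 kN/bolt. φR_n = 0.75 × (2×190.08 + 2×276.48) = 699.8 kN.
Tension yield (gross): A_g = 148×16 = 2368 mm². φR_n = 0.90 × 350 × 2368 = 745.9 kN.
Tension rupture (net): A_n = (148 − 2×20)×16 = 1728 mm² (U = 1.0, A_e = A_n). φR_n = 0.75 × 450 × 1728 = 583.2 kN.
Block shear: shear path 2×[31+1×55] = 2×86 mm, A_gv = 2752, A_nv = 2×(86 − 1.5×20)×16 = 1792 mm²; tension across gage: (47 − 1×20)×16 = 432 mm². R_n = min(0.6×450×1792, 0.6×350×2752) + 1.0×450×432 = min(483.84, 577.92) + 194.4 = 678.24 kN. φR_n = 0.75 × 678.24 = 508.7 kN.
Governing: min(282.9, 699.8, 745.9, 583.2, 508.7) = 282.9 kN → bolt shear.

282.9 kN (bolt shear governs)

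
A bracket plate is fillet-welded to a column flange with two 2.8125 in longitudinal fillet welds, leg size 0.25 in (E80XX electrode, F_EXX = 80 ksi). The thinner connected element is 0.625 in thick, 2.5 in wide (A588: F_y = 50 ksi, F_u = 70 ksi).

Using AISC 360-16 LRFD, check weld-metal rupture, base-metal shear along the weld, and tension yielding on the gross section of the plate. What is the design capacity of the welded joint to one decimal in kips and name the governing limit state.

35.8 kips (weld metal governs)

Weld metal: throat = 0.707×0.25 = 0.17675 in, L = 2×2.8125 = 5.625 in. φR_n = 0.75 × 0.6 × 80 × 0.17675 × 5.625 = 35.8 kips.
Base metal shear (0.625 in plate): yield φR_n = 1.0×0.6×50×0.625×5.625 = 105.5 kips; rupture φR_n = 0.75×0.6×70×0.625×5.625 = 110.7 kips; take 105.5 kips (yield).
Tension yield (gross): A_g = 2.5×0.625 = 1.5625 in². φR_n = 0.90 × 50 × 1.5625 = 70.3 kips.
Governing: min(35.8, 105.5, 70.3) = 35.8 kips → weld metal.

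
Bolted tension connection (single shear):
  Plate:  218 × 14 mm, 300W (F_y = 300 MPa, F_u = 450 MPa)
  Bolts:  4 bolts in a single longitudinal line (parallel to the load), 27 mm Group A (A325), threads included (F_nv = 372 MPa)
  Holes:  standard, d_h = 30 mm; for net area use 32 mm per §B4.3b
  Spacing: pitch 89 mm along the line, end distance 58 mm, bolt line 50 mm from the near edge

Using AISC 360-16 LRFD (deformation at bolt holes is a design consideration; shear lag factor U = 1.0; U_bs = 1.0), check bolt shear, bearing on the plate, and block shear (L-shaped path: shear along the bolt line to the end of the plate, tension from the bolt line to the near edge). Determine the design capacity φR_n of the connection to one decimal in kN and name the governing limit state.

639.0 kN (bolt shear governs)

Bolt shear: A_b = π(27)²/4 = 572.56 mm². φR_n = 0.75 × 372 × 572.56 × 4 × 1 = 639.0 kN.
Bearing (14 mm plate, F_u = 450 MPa): end bolts L_c = 58 − 30/2 = 43, R_n = min(1.2×43×14×450, 2.4×27×14×450) = 325.08 kN/bolt; interior L_c = 89 − 30 = 59, R_n = 408.24 kN/bolt. φR_n = 0.75 × (1×325.08 + 3×408.24) = 1162.4 kN.
Block shear: shear path 1×[58+3×89] = 1×325 mm, A_gv = 4550, A_nv = 1×(325 − 3.5×32)×14 = 2982 mm²; tension to near edge: (50 − 0.5×32)×14 = 476 mm². R_n = min(0.6×450×2982, 0.6×300×4550) + 1.0×450×476 = min(805.14, 819) + 214.2 = 1019.3 kN. φR_n = 0.75 × 1019.3 = 764.5 kN.
Governing: min(639.0, 1162.4, 764.5) = 639.0 kN → bolt shear.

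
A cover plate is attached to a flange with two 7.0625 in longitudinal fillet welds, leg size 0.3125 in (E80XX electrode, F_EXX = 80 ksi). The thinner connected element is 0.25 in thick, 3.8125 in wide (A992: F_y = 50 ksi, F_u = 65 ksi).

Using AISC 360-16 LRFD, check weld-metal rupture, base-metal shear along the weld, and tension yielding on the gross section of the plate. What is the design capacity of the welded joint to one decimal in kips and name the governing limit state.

42.9 kips (gross-section yield governs)

Weld metal: throat = 0.707×0.3125 = 0.22094 in, L = 2×7.0625 = 14.125 in. φR_n = 0.75 × 0.6 × 80 × 0.22094 × 14.125 = 112.3 kips.
Base metal shear (0.25 in plate): yield φR_n = 1.0×0.6×50×0.25×14.125 = 105.9 kips; rupture φR_n = 0.75×0.6×65×0.25×14.125 = 103.3 kips; take 103.3 kips (rupture).
Tension yield (gross): A_g = 3.8125×0.25 = 0.95313 in². φR_n = 0.90 × 50 × 0.95313 = 42.9 kips.
Governing: min(112.3, 103.3, 42.9) = 42.9 kips → gross-section yield.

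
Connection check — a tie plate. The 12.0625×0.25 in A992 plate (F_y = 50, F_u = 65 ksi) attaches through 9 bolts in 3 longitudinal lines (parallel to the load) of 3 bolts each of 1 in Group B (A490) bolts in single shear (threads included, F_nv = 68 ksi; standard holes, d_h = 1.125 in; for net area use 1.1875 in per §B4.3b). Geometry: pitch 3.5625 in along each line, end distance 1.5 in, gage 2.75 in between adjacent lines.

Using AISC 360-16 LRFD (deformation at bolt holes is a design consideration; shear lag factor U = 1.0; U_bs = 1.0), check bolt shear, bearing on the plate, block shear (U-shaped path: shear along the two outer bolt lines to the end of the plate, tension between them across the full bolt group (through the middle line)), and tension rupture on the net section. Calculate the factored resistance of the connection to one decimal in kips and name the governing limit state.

103.6 kips (net-section rupture governs)

Bolt shear: A_b = π(1)²/4 = 0.7854 in². φR_n = 0.75 × 68 × 0.7854 × 9 × 1 = 360.5 kips.
Bearing (0.25 in plate, F_u = 65 ksi): end bolts L_c = 1.5 − 1.125/2 = 0.9375, R_n = min(1.2×0.9375×0.25×65, 2.4×1×0.25×65) = 18.281 kips/bolt; interior L_c = 3.5625 − 1.125 = 2.4375, R_n = 39 kips/bolt. φR_n = 0.75 × (3×18.281 + 6×39) = 216.6 kips.
Block shear: shear path 2×[1.5+2×3.5625] = 2×8.625 in, A_gv = 4.3125, A_nv = 2×(8.625 − 2.5×1.1875)×0.25 = 2.8281 in²; tension across gage: (5.5 − 2×1.1875)×0.25 = 0.78125 in². R_n = min(0.6×65×2.8281, 0.6×50×4.3125) + 1.0×65×0.78125 = min(110.3, 129.38) + 50.781 = 161.08 kips. φR_n = 0.75 × 161.08 = 120.8 kips.
Tension rupture (net): A_n = (12.0625 − 3×1.1875)×0.25 = 2.125 in² (U = 1.0, A_e = A_n). φR_n = 0.75 × 65 × 2.125 = 103.6 kips.
Governing: min(360.5, 216.6, 120.8, 103.6) = 103.6 kips → net-section rupture.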